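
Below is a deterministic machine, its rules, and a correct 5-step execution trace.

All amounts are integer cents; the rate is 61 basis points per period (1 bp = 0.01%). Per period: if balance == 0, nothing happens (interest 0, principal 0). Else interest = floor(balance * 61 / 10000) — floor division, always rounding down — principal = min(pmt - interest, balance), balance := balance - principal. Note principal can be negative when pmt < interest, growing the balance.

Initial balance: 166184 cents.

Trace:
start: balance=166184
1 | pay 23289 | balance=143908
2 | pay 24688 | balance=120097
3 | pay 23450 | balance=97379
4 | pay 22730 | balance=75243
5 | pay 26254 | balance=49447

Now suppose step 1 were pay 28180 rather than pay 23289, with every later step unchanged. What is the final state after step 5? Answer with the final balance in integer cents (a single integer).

44436

(re-executing from step 1 with the substitution; state before step 1: balance=166184)
1 | pay 28180 | balance=139017
2 | pay 24688 | balance=115177
3 | pay 23450 | balance=92429
4 | pay 22730 | balance=70262
5 | pay 26254 | balance=44436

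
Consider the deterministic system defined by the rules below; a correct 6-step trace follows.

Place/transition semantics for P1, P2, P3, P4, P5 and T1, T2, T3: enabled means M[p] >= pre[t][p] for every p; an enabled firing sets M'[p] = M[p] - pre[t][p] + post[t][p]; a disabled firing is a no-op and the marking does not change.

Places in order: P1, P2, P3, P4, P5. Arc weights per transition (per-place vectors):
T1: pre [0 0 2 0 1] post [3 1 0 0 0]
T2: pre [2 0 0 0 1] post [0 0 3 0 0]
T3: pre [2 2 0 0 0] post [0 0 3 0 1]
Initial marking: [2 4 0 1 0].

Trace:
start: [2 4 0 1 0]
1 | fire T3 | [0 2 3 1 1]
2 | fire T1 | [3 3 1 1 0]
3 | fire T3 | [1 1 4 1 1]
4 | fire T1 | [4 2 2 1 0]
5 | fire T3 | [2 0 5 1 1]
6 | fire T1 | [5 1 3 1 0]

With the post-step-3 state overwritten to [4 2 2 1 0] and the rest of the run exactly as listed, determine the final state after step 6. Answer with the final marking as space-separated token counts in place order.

state after step 3 := [4 2 2 1 0]
4 | fire T1 | [4 2 2 1 0]
5 | fire T3 | [2 0 5 1 1]
6 | fire T1 | [5 1 3 1 0]

5 1 3 1 0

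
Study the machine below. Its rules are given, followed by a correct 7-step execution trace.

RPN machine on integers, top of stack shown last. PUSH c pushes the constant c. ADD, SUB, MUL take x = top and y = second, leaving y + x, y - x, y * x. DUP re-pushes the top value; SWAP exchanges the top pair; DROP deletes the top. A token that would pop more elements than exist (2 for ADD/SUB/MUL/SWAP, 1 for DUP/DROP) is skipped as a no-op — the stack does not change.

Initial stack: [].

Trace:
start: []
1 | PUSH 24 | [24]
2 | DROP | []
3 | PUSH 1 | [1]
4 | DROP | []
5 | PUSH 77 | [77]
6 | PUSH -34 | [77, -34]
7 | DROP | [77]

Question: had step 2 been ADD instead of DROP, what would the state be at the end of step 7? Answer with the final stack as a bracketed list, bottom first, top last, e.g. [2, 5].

[24, 77]

(re-executing from step 2 with the substitution; state before step 2: [24])
2 | ADD | [24]
3 | PUSH 1 | [24, 1]
4 | DROP | [24]
5 | PUSH 77 | [24, 77]
6 | PUSH -34 | [24, 77, -34]
7 | DROP | [24, 77]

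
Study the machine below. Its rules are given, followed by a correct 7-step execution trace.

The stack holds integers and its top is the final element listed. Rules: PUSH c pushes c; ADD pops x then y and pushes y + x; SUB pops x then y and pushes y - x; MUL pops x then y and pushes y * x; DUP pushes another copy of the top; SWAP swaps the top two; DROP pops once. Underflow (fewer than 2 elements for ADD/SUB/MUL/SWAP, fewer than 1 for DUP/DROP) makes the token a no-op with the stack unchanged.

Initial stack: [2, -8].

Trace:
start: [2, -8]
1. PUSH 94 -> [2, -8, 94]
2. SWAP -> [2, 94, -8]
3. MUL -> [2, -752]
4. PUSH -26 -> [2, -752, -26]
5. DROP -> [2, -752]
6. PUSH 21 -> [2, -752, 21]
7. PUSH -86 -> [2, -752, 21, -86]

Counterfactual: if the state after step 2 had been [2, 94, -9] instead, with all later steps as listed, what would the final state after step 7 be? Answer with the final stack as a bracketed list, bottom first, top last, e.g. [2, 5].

[2, -846, 21, -86]

state after step 2 := [2, 94, -9]
3. MUL -> [2, -846]
4. PUSH -26 -> [2, -846, -26]
5. DROP -> [2, -846]
6. PUSH 21 -> [2, -846, 21]
7. PUSH -86 -> [2, -846, 21, -86]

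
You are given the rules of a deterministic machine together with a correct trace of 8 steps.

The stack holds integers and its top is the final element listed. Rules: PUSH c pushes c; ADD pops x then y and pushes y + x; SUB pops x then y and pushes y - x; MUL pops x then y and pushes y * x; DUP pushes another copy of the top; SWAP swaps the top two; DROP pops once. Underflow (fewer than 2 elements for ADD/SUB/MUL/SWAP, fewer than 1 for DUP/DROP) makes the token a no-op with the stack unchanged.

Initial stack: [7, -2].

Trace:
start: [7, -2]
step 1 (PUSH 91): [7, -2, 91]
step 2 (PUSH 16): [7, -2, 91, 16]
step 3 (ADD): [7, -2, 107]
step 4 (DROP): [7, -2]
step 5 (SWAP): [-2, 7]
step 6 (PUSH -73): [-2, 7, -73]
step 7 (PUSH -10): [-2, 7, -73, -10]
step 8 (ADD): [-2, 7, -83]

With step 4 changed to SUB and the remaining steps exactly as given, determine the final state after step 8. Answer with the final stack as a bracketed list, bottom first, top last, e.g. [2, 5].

(re-executing from step 4 with the substitution; state before step 4: [7, -2, 107])
step 4 (SUB): [7, -109]
step 5 (SWAP): [-109, 7]
step 6 (PUSH -73): [-109, 7, -73]
step 7 (PUSH -10): [-109, 7, -73, -10]
step 8 (ADD): [-109, 7, -83]

[-109, 7, -83]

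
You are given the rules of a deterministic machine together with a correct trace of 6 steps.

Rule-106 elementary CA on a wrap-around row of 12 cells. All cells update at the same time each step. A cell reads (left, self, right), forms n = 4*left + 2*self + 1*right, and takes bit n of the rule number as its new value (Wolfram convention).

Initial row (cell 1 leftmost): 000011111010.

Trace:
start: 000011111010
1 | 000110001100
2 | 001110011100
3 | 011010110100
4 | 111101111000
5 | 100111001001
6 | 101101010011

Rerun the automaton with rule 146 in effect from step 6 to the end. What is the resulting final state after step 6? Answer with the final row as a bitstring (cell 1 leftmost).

(re-executing step 6 under rule 146; state before step 6: 100111001001)
6 | 011010110110

011010110110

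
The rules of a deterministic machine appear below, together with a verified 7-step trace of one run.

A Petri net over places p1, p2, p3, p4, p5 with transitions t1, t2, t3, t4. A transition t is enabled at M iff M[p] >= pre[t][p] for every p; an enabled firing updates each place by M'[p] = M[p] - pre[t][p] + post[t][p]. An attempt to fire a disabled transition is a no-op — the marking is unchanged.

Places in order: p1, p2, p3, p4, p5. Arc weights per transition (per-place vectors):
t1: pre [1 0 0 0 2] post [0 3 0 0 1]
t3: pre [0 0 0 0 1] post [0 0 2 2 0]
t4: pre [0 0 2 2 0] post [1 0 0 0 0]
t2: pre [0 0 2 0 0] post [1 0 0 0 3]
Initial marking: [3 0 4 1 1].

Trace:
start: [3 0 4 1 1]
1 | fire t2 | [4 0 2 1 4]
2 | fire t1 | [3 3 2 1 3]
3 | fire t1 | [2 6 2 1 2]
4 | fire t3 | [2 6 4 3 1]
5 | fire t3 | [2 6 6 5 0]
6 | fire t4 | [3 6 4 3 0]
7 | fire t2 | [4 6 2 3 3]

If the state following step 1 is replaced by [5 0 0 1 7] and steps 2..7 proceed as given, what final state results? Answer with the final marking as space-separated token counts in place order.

5 6 0 3 6

state after step 1 := [5 0 0 1 7]
2 | fire t1 | [4 3 0 1 6]
3 | fire t1 | [3 6 0 1 5]
4 | fire t3 | [3 6 2 3 4]
5 | fire t3 | [3 6 4 5 3]
6 | fire t4 | [4 6 2 3 3]
7 | fire t2 | [5 6 0 3 6]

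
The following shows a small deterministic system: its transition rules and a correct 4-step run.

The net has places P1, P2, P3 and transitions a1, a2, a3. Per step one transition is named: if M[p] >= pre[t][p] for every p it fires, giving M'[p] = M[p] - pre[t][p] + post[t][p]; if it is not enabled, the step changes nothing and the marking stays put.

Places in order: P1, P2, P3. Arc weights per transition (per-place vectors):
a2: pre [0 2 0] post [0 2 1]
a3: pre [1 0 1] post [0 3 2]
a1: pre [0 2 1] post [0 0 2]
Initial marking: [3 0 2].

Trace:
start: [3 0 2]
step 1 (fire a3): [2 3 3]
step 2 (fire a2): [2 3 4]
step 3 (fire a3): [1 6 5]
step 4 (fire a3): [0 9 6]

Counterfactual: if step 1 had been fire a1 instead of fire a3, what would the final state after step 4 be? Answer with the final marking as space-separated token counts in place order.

1 6 4

(re-executing from step 1 with the substitution; state before step 1: [3 0 2])
step 1 (fire a1): [3 0 2]
step 2 (fire a2): [3 0 2]
step 3 (fire a3): [2 3 3]
step 4 (fire a3): [1 6 4]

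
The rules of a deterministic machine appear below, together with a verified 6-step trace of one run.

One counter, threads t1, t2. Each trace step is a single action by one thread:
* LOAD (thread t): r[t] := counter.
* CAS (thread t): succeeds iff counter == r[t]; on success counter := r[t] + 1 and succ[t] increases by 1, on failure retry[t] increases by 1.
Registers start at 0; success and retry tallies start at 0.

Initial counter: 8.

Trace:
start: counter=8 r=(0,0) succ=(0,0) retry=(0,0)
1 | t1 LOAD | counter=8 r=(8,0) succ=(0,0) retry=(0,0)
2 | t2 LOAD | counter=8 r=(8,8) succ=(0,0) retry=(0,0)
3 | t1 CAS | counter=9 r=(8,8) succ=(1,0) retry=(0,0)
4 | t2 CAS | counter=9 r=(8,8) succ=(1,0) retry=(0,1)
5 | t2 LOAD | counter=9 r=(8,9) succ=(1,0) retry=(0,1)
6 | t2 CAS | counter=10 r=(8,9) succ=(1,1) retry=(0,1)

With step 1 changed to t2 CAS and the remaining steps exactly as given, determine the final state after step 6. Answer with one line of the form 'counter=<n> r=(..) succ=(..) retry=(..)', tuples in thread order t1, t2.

counter=10 r=(0,9) succ=(0,2) retry=(1,1)

(re-executing from step 1 with the substitution; state before step 1: counter=8 r=(0,0) succ=(0,0) retry=(0,0))
1 | t2 CAS | counter=8 r=(0,0) succ=(0,0) retry=(0,1)
2 | t2 LOAD | counter=8 r=(0,8) succ=(0,0) retry=(0,1)
3 | t1 CAS | counter=8 r=(0,8) succ=(0,0) retry=(1,1)
4 | t2 CAS | counter=9 r=(0,8) succ=(0,1) retry=(1,1)
5 | t2 LOAD | counter=9 r=(0,9) succ=(0,1) retry=(1,1)
6 | t2 CAS | counter=10 r=(0,9) succ=(0,2) retry=(1,1)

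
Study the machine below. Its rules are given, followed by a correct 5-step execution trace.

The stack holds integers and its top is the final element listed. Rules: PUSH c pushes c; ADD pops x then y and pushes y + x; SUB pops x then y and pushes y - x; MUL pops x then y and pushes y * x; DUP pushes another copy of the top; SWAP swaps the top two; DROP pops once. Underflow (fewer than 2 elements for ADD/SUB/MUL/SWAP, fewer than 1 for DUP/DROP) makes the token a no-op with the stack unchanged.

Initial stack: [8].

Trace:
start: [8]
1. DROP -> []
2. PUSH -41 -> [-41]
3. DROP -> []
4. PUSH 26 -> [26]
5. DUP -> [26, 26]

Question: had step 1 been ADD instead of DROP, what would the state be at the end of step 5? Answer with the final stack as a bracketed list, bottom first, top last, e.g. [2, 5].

[8, 26, 26]

(re-executing from step 1 with the substitution; state before step 1: [8])
1. ADD -> [8]
2. PUSH -41 -> [8, -41]
3. DROP -> [8]
4. PUSH 26 -> [8, 26]
5. DUP -> [8, 26, 26]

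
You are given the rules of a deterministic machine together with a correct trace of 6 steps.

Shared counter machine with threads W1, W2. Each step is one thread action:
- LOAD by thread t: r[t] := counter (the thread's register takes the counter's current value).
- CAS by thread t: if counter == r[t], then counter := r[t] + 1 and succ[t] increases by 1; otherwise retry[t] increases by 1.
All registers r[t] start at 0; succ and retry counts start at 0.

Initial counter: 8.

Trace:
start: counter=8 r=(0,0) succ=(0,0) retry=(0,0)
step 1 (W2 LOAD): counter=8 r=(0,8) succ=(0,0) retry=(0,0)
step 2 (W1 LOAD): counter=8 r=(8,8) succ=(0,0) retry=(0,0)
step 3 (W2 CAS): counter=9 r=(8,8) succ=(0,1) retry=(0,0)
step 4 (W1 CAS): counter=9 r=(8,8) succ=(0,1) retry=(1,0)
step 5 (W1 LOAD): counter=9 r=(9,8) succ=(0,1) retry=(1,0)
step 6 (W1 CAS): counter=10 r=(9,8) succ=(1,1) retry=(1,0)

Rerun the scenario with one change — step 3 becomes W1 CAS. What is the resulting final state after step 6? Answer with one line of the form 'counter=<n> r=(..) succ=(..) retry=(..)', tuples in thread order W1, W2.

counter=10 r=(9,8) succ=(2,0) retry=(1,0)

(re-executing from step 3 with the substitution; state before step 3: counter=8 r=(8,8) succ=(0,0) retry=(0,0))
step 3 (W1 CAS): counter=9 r=(8,8) succ=(1,0) retry=(0,0)
step 4 (W1 CAS): counter=9 r=(8,8) succ=(1,0) retry=(1,0)
step 5 (W1 LOAD): counter=9 r=(9,8) succ=(1,0) retry=(1,0)
step 6 (W1 CAS): counter=10 r=(9,8) succ=(2,0) retry=(1,0)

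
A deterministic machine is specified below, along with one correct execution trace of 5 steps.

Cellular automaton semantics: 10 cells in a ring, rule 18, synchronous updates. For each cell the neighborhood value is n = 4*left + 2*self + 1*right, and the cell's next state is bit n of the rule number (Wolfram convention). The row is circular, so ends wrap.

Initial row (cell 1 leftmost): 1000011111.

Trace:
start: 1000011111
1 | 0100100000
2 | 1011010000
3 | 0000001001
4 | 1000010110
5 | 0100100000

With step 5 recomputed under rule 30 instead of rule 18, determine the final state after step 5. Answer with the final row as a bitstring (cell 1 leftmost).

(re-executing step 5 under rule 30; state before step 5: 1000010110)
5 | 1100110100

1100110100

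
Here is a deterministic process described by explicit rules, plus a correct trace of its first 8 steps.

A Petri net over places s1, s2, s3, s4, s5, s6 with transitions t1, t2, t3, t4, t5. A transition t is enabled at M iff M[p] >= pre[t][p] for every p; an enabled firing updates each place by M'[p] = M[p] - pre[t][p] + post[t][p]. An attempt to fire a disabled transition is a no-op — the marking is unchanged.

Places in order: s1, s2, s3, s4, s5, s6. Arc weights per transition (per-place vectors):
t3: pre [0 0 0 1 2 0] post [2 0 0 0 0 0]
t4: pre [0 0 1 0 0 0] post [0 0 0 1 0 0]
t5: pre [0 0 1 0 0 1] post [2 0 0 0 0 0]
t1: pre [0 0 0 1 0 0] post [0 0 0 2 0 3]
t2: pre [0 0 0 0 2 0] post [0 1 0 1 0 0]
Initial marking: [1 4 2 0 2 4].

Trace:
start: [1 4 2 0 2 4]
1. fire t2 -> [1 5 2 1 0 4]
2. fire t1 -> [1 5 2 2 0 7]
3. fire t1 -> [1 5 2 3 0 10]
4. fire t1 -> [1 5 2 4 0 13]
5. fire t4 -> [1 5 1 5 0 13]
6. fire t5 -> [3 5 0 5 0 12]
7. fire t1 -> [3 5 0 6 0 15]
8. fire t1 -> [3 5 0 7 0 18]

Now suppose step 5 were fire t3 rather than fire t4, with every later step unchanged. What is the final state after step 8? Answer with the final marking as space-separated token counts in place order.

3 5 1 6 0 18

(re-executing from step 5 with the substitution; state before step 5: [1 5 2 4 0 13])
5. fire t3 -> [1 5 2 4 0 13]
6. fire t5 -> [3 5 1 4 0 12]
7. fire t1 -> [3 5 1 5 0 15]
8. fire t1 -> [3 5 1 6 0 18]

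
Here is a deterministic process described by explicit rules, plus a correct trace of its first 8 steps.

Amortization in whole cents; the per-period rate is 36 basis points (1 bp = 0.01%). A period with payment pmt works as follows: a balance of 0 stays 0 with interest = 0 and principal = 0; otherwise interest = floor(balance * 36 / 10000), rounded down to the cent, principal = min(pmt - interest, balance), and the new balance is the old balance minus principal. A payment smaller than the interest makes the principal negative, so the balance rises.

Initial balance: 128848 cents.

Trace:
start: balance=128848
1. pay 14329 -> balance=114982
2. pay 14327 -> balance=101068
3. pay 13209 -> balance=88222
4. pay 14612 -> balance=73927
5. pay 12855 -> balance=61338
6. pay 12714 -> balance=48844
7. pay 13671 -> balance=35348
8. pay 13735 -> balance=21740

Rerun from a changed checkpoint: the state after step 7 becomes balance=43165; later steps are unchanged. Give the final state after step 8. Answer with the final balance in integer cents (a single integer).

29585

state after step 7 := balance=43165
8. pay 13735 -> balance=29585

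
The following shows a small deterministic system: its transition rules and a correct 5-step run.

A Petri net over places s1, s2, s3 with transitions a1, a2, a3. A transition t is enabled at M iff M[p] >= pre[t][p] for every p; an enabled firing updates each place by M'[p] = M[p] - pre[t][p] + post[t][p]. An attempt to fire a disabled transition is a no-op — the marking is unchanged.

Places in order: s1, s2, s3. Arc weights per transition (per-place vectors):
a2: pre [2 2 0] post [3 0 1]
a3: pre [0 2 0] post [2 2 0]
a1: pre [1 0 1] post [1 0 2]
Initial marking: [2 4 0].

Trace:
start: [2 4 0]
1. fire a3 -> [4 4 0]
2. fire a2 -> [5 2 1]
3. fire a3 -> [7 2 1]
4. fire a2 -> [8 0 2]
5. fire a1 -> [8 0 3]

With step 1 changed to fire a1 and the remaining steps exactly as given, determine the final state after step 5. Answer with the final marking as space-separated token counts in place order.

(re-executing from step 1 with the substitution; state before step 1: [2 4 0])
1. fire a1 -> [2 4 0]
2. fire a2 -> [3 2 1]
3. fire a3 -> [5 2 1]
4. fire a2 -> [6 0 2]
5. fire a1 -> [6 0 3]

6 0 3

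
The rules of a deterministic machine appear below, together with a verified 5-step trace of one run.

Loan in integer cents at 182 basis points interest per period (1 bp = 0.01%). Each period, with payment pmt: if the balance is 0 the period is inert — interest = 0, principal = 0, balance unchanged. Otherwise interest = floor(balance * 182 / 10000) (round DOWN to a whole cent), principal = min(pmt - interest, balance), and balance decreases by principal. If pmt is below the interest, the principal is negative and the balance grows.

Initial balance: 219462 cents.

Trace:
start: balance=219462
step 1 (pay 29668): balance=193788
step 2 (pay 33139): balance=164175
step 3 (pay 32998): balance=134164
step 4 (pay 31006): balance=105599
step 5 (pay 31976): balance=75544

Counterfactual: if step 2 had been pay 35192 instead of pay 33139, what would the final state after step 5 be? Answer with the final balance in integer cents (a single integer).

(re-executing from step 2 with the substitution; state before step 2: balance=193788)
step 2 (pay 35192): balance=162122
step 3 (pay 32998): balance=132074
step 4 (pay 31006): balance=103471
step 5 (pay 31976): balance=73378

73378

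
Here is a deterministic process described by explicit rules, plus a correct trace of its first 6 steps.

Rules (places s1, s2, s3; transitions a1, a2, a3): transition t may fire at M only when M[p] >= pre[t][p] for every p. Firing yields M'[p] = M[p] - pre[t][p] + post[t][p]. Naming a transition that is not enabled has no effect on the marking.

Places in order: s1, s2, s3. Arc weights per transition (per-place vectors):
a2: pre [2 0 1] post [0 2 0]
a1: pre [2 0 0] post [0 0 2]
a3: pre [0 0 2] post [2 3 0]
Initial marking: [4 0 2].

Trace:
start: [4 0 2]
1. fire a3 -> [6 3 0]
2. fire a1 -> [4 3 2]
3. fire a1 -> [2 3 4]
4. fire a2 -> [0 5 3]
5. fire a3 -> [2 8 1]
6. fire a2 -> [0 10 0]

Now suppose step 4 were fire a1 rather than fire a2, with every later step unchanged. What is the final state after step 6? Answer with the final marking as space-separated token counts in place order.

(re-executing from step 4 with the substitution; state before step 4: [2 3 4])
4. fire a1 -> [0 3 6]
5. fire a3 -> [2 6 4]
6. fire a2 -> [0 8 3]

0 8 3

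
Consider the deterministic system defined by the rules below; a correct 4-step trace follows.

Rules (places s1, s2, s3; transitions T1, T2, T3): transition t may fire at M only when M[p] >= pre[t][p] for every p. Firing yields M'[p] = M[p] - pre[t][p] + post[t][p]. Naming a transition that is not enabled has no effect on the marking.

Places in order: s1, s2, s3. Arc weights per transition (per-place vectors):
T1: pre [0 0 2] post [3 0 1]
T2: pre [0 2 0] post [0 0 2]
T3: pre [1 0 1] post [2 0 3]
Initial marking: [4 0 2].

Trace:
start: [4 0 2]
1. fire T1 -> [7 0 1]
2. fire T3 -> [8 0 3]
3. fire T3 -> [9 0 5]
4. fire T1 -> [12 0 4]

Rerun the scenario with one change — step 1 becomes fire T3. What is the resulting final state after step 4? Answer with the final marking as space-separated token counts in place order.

(re-executing from step 1 with the substitution; state before step 1: [4 0 2])
1. fire T3 -> [5 0 4]
2. fire T3 -> [6 0 6]
3. fire T3 -> [7 0 8]
4. fire T1 -> [10 0 7]

10 0 7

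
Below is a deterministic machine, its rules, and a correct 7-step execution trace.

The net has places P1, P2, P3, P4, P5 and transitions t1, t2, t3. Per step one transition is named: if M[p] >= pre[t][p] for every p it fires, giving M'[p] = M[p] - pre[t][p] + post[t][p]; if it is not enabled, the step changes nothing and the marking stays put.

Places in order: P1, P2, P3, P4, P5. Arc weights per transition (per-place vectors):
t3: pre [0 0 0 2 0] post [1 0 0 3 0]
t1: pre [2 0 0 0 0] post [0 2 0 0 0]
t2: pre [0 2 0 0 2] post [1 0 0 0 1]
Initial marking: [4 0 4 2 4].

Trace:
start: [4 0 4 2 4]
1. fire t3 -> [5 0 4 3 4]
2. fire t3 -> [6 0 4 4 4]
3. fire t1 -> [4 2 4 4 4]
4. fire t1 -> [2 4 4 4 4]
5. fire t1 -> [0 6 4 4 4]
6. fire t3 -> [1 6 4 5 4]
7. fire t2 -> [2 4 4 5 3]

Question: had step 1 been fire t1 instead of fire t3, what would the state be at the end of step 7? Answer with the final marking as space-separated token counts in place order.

(re-executing from step 1 with the substitution; state before step 1: [4 0 4 2 4])
1. fire t1 -> [2 2 4 2 4]
2. fire t3 -> [3 2 4 3 4]
3. fire t1 -> [1 4 4 3 4]
4. fire t1 -> [1 4 4 3 4]
5. fire t1 -> [1 4 4 3 4]
6. fire t3 -> [2 4 4 4 4]
7. fire t2 -> [3 2 4 4 3]

3 2 4 4 3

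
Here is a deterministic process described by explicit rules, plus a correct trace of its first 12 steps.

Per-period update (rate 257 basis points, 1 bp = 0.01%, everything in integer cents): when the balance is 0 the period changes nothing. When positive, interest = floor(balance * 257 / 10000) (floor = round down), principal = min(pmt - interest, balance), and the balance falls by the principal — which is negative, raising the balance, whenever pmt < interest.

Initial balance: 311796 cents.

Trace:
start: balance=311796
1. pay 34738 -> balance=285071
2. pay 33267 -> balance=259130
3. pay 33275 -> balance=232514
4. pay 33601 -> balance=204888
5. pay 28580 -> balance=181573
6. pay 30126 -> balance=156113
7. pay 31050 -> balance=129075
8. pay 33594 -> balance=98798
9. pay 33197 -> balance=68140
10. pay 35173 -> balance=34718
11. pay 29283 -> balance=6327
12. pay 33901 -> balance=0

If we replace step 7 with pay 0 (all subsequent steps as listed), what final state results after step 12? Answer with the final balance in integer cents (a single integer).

7837

(re-executing from step 7 with the substitution; state before step 7: balance=156113)
7. pay 0 -> balance=160125
8. pay 33594 -> balance=130646
9. pay 33197 -> balance=100806
10. pay 35173 -> balance=68223
11. pay 29283 -> balance=40693
12. pay 33901 -> balance=7837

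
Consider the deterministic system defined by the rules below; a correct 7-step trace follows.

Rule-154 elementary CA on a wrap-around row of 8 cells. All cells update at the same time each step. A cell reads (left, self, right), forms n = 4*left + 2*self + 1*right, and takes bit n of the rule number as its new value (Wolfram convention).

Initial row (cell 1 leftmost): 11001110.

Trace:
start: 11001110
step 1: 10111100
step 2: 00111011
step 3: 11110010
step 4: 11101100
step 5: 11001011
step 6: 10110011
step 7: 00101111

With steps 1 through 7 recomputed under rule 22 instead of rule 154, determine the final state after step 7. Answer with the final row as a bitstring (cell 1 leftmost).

(re-executing steps 1..7 under rule 22; state before step 1: 11001110)
step 1: 00110000
step 2: 01001000
step 3: 11111100
step 4: 00000011
step 5: 10000100
step 6: 11001111
step 7: 00110000

00110000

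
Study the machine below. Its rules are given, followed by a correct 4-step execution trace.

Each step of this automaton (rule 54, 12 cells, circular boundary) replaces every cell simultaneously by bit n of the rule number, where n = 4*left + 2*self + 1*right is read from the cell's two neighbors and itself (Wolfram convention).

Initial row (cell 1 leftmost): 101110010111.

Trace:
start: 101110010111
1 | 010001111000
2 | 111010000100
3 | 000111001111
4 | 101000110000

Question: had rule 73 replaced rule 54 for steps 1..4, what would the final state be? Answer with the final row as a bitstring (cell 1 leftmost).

(re-executing steps 1..4 under rule 73; state before step 1: 101110010111)
1 | 101010000100
2 | 000000110000
3 | 111110110111
4 | 000010110100

000010110100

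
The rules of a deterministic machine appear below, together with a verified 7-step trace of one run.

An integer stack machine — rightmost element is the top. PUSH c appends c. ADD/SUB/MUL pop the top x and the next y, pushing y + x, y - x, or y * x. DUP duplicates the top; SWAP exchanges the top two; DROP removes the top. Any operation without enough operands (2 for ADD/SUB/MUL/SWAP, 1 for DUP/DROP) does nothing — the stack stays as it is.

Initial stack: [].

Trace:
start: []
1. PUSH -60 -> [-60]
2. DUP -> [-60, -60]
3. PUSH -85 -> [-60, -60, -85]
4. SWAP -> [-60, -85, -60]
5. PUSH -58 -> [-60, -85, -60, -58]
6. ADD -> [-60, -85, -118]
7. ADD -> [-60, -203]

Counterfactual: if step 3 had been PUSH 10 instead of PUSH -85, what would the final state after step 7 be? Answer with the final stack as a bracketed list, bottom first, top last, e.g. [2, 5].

[-60, -108]

(re-executing from step 3 with the substitution; state before step 3: [-60, -60])
3. PUSH 10 -> [-60, -60, 10]
4. SWAP -> [-60, 10, -60]
5. PUSH -58 -> [-60, 10, -60, -58]
6. ADD -> [-60, 10, -118]
7. ADD -> [-60, -108]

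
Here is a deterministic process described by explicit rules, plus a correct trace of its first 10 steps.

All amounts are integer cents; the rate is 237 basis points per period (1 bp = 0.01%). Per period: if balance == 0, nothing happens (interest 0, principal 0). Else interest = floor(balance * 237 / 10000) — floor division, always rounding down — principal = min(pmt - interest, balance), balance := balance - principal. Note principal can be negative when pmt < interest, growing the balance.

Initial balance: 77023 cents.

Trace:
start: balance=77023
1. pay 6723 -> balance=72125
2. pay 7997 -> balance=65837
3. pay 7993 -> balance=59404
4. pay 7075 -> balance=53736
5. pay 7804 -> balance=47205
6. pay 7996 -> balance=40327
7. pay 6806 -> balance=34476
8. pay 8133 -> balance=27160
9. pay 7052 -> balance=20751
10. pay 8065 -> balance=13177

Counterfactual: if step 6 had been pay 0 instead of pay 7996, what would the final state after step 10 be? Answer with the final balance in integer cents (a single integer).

21960

(re-executing from step 6 with the substitution; state before step 6: balance=47205)
6. pay 0 -> balance=48323
7. pay 6806 -> balance=42662
8. pay 8133 -> balance=35540
9. pay 7052 -> balance=29330
10. pay 8065 -> balance=21960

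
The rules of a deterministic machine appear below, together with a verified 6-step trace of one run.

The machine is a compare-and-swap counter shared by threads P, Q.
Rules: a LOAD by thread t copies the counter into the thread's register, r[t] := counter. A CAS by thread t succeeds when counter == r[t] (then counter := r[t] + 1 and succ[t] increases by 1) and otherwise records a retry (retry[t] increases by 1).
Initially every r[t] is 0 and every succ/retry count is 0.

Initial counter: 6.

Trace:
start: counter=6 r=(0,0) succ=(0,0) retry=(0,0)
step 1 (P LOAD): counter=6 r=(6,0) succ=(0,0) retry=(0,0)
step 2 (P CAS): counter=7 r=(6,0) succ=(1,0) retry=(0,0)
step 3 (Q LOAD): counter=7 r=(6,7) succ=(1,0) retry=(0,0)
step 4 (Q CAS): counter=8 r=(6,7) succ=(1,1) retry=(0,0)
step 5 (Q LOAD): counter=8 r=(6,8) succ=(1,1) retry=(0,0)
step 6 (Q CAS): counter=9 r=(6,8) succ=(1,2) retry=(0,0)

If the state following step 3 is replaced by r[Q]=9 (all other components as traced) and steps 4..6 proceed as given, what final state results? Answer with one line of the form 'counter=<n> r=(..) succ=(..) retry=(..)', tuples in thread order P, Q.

state after step 3 := counter=7 r=(6,9) succ=(1,0) retry=(0,0)
step 4 (Q CAS): counter=7 r=(6,9) succ=(1,0) retry=(0,1)
step 5 (Q LOAD): counter=7 r=(6,7) succ=(1,0) retry=(0,1)
step 6 (Q CAS): counter=8 r=(6,7) succ=(1,1) retry=(0,1)

counter=8 r=(6,7) succ=(1,1) retry=(0,1)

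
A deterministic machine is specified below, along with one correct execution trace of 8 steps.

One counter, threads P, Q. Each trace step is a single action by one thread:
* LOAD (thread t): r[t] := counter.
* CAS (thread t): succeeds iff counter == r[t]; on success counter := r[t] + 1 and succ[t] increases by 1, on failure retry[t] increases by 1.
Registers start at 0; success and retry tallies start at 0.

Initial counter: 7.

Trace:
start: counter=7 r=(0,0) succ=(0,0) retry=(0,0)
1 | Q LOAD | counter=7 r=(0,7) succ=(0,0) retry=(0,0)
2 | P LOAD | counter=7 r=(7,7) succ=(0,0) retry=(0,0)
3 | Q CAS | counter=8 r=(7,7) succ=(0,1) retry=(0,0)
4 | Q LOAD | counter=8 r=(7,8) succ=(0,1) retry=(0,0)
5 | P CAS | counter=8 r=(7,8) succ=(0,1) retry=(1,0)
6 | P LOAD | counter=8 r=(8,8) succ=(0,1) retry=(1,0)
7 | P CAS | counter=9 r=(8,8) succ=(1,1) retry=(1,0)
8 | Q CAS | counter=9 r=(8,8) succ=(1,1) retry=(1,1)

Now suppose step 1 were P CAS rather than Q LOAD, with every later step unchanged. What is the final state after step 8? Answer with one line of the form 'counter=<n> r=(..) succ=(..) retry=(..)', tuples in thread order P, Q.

counter=9 r=(8,7) succ=(2,0) retry=(1,2)

(re-executing from step 1 with the substitution; state before step 1: counter=7 r=(0,0) succ=(0,0) retry=(0,0))
1 | P CAS | counter=7 r=(0,0) succ=(0,0) retry=(1,0)
2 | P LOAD | counter=7 r=(7,0) succ=(0,0) retry=(1,0)
3 | Q CAS | counter=7 r=(7,0) succ=(0,0) retry=(1,1)
4 | Q LOAD | counter=7 r=(7,7) succ=(0,0) retry=(1,1)
5 | P CAS | counter=8 r=(7,7) succ=(1,0) retry=(1,1)
6 | P LOAD | counter=8 r=(8,7) succ=(1,0) retry=(1,1)
7 | P CAS | counter=9 r=(8,7) succ=(2,0) retry=(1,1)
8 | Q CAS | counter=9 r=(8,7) succ=(2,0) retry=(1,2)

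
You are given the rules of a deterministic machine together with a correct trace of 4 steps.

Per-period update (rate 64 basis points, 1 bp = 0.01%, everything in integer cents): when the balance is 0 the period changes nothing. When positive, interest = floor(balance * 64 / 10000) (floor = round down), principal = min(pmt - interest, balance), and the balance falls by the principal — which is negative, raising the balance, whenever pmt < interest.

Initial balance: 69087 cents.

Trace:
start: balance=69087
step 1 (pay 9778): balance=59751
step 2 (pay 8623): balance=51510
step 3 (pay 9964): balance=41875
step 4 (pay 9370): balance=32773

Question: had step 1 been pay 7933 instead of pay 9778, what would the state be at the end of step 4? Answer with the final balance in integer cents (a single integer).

(re-executing from step 1 with the substitution; state before step 1: balance=69087)
step 1 (pay 7933): balance=61596
step 2 (pay 8623): balance=53367
step 3 (pay 9964): balance=43744
step 4 (pay 9370): balance=34653

34653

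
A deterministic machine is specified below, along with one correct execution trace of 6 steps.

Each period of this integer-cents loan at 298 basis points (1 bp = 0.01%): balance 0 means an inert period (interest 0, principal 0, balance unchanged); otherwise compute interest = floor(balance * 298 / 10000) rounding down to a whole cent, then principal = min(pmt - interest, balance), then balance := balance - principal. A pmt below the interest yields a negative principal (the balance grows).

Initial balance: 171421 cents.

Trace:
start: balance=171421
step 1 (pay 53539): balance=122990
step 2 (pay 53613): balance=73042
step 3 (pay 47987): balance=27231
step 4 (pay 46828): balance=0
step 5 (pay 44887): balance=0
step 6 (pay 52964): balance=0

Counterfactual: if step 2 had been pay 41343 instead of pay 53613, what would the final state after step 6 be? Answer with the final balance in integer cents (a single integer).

(re-executing from step 2 with the substitution; state before step 2: balance=122990)
step 2 (pay 41343): balance=85312
step 3 (pay 47987): balance=39867
step 4 (pay 46828): balance=0
step 5 (pay 44887): balance=0
step 6 (pay 52964): balance=0

0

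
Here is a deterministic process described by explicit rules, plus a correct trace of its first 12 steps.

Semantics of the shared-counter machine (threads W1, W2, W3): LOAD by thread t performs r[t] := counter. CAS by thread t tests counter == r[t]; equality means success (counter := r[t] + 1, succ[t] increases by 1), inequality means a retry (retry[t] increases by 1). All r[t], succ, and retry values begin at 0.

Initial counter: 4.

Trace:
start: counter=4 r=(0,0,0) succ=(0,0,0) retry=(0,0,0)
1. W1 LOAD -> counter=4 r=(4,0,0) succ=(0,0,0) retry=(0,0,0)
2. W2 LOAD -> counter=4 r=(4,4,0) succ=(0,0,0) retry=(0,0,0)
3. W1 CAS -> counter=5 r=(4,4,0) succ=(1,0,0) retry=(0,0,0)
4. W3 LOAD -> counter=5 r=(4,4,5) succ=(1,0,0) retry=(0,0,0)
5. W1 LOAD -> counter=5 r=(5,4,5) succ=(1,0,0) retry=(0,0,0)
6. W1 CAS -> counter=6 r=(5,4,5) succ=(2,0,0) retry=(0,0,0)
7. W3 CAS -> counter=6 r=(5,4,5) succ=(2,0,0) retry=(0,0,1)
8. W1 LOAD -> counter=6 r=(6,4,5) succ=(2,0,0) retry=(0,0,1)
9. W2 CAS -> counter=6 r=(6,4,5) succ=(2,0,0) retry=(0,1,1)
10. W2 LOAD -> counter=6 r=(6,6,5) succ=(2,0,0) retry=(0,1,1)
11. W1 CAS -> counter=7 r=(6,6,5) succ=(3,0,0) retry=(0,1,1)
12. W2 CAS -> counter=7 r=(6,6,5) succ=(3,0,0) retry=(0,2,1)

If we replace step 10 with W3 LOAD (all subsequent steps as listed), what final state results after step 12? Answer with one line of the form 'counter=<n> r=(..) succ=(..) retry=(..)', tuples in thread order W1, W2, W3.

(re-executing from step 10 with the substitution; state before step 10: counter=6 r=(6,4,5) succ=(2,0,0) retry=(0,1,1))
10. W3 LOAD -> counter=6 r=(6,4,6) succ=(2,0,0) retry=(0,1,1)
11. W1 CAS -> counter=7 r=(6,4,6) succ=(3,0,0) retry=(0,1,1)
12. W2 CAS -> counter=7 r=(6,4,6) succ=(3,0,0) retry=(0,2,1)

counter=7 r=(6,4,6) succ=(3,0,0) retry=(0,2,1)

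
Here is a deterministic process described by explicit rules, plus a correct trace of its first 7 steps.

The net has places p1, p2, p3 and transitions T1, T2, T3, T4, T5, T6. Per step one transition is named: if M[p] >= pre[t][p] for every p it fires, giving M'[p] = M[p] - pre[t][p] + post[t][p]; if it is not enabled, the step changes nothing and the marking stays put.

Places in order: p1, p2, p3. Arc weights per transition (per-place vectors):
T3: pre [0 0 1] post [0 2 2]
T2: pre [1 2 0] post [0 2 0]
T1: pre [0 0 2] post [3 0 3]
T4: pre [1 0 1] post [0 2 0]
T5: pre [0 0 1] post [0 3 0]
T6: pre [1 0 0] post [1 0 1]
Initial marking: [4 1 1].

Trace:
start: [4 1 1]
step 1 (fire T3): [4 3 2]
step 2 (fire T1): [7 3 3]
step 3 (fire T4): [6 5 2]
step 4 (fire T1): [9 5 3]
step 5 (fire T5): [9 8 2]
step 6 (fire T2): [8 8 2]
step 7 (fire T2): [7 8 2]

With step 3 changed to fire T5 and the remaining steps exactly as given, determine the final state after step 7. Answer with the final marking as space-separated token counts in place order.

(re-executing from step 3 with the substitution; state before step 3: [7 3 3])
step 3 (fire T5): [7 6 2]
step 4 (fire T1): [10 6 3]
step 5 (fire T5): [10 9 2]
step 6 (fire T2): [9 9 2]
step 7 (fire T2): [8 9 2]

8 9 2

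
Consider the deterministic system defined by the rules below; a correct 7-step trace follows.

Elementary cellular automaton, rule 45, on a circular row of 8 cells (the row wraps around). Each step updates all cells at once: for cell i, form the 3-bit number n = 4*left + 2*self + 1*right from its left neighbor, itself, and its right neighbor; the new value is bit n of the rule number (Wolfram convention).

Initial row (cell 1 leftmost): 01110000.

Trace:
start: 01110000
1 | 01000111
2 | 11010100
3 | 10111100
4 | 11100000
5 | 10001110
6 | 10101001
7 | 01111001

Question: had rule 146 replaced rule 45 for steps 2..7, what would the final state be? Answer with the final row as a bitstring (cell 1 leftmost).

(re-executing steps 2..7 under rule 146; state before step 2: 01000111)
2 | 00101010
3 | 01000001
4 | 00100010
5 | 01010101
6 | 00000000
7 | 00000000

00000000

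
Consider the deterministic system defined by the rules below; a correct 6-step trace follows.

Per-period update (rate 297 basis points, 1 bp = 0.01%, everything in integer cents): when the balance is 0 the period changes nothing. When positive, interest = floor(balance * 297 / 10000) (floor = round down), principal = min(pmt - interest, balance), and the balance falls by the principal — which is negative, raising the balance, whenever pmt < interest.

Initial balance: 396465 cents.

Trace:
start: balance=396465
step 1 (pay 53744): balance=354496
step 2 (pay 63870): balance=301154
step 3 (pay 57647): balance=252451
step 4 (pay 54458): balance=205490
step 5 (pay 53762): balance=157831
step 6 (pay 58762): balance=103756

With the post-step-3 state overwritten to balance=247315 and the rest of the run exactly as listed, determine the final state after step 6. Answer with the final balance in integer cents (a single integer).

98148

state after step 3 := balance=247315
step 4 (pay 54458): balance=200202
step 5 (pay 53762): balance=152385
step 6 (pay 58762): balance=98148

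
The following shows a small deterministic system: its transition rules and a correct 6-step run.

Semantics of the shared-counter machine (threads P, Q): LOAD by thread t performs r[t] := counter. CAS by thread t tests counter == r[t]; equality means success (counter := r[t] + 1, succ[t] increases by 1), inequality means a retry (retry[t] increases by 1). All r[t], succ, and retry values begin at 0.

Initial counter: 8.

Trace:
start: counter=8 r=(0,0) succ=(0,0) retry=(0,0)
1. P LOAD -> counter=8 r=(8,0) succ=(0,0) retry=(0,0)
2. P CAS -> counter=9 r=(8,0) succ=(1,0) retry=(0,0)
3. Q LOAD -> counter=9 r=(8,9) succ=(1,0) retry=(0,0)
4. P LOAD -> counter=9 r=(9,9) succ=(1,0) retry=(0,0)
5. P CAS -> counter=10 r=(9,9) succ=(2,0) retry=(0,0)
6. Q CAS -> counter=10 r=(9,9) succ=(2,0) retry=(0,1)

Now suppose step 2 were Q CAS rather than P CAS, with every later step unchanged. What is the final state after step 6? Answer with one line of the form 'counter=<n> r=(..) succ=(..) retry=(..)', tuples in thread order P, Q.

counter=9 r=(8,8) succ=(1,0) retry=(0,2)

(re-executing from step 2 with the substitution; state before step 2: counter=8 r=(8,0) succ=(0,0) retry=(0,0))
2. Q CAS -> counter=8 r=(8,0) succ=(0,0) retry=(0,1)
3. Q LOAD -> counter=8 r=(8,8) succ=(0,0) retry=(0,1)
4. P LOAD -> counter=8 r=(8,8) succ=(0,0) retry=(0,1)
5. P CAS -> counter=9 r=(8,8) succ=(1,0) retry=(0,1)
6. Q CAS -> counter=9 r=(8,8) succ=(1,0) retry=(0,2)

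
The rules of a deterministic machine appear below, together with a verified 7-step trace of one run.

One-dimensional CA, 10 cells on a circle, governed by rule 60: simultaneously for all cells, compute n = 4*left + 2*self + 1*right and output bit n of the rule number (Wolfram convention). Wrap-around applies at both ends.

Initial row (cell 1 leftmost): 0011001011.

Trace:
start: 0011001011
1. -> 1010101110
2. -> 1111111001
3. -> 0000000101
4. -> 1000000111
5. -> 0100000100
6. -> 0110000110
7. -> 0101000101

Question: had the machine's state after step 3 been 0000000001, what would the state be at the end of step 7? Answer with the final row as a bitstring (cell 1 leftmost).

state after step 3 := 0000000001
4. -> 1000000001
5. -> 0100000001
6. -> 1110000001
7. -> 0001000001

0001000001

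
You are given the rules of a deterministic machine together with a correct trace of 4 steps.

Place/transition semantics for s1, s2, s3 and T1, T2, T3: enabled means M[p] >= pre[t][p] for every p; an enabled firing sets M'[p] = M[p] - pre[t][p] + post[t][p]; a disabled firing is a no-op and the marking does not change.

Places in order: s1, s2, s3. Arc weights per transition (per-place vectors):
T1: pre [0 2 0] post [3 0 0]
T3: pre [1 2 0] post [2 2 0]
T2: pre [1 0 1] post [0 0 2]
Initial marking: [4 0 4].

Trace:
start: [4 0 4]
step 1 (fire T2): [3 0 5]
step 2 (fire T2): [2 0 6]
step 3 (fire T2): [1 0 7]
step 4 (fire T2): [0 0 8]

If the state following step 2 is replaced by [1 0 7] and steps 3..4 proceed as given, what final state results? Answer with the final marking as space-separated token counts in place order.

state after step 2 := [1 0 7]
step 3 (fire T2): [0 0 8]
step 4 (fire T2): [0 0 8]

0 0 8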